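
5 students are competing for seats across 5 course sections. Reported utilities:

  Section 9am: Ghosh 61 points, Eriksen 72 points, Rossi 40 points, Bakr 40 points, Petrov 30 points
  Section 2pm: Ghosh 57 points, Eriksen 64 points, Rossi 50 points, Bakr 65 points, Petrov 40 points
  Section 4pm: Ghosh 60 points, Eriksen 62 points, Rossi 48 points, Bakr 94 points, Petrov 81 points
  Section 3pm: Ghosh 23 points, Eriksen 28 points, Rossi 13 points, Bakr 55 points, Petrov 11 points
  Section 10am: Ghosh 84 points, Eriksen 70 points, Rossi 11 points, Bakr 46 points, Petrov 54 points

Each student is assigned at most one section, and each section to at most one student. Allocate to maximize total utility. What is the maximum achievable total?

This is a one-to-one assignment (maximum-weight bipartite matching).
Optimal: Ghosh→Section 10am (84 points), Eriksen→Section 9am (72 points), Rossi→Section 2pm (50 points), Bakr→Section 3pm (55 points), Petrov→Section 4pm (81 points) — total 84+72+50+55+81 = 342 points.
Column-greedy (each section in turn goes to its best remaining student) gives 252 points, worse by 90.
Next-best assignment: Ghosh→Section 10am, Eriksen→Section 2pm, Rossi→Section 9am, Bakr→Section 3pm, Petrov→Section 4pm = 324 points.
Swapping Eriksen↔Petrov (Eriksen→Section 4pm 62 points, Petrov→Section 9am 30 points) loses 61.
No other one-to-one assignment exceeds 342 points.

Max total: 342 points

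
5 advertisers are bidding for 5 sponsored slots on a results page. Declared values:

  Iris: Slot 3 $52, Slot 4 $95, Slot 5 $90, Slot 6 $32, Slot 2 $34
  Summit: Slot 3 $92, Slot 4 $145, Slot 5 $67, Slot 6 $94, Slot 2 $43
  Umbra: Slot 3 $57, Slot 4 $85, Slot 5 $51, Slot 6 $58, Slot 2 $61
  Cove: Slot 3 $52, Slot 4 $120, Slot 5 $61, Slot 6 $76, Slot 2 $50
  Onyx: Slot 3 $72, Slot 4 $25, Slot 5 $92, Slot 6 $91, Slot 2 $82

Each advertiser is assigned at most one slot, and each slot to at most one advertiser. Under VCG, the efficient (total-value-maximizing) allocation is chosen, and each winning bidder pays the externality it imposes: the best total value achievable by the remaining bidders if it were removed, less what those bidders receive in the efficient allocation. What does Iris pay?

Iris pays $10.

Efficient allocation: Iris→Slot 5 ($90), Summit→Slot 3 ($92), Umbra→Slot 2 ($61), Cove→Slot 4 ($120), Onyx→Slot 6 ($91); total welfare W = $454.
Iris receives Slot 5 at value $90, so the others get W − 90 = $364.
Without Iris: best allocation of the remaining 4 bidders over all 5 slots is Summit→Slot 4 ($145), Umbra→Slot 2 ($61), Cove→Slot 6 ($76), Onyx→Slot 5 ($92), total $374.
VCG payment = (others' best without Iris) − (others' welfare with Iris) = 374 − 364 = $10.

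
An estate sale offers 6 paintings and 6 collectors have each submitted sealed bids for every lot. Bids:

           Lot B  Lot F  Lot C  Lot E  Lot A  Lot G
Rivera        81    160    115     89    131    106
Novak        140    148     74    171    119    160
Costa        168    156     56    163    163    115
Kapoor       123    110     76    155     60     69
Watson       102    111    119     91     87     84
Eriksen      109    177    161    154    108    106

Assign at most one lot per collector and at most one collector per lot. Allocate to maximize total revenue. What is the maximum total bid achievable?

Max total: $910

Treat this as an assignment problem: match each collector to one lot.
Optimal: Rivera→Lot A ($131), Novak→Lot G ($160), Costa→Lot B ($168), Kapoor→Lot E ($155), Watson→Lot C ($119), Eriksen→Lot F ($177) — total 131+160+168+155+119+177 = $910.
Row-greedy (each collector in turn takes its best remaining lot) gives $768, worse by 142.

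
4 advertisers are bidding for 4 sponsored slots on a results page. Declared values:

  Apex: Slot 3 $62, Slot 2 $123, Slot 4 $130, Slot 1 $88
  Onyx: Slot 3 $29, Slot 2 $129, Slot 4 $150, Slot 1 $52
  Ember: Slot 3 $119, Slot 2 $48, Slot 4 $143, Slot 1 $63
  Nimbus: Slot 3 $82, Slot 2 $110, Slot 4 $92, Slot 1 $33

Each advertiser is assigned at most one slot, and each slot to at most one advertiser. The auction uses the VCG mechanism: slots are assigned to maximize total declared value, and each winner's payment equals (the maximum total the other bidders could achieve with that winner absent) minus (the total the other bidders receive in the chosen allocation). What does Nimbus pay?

Nimbus pays $35.

Efficient allocation: Apex→Slot 1 ($88), Onyx→Slot 4 ($150), Ember→Slot 3 ($119), Nimbus→Slot 2 ($110); total welfare W = $467.
Nimbus receives Slot 2 at value $110, so the others get W − 110 = $357.
Without Nimbus: best allocation of the remaining 3 bidders over all 4 slots is Apex→Slot 2 ($123), Onyx→Slot 4 ($150), Ember→Slot 3 ($119), total $392.
VCG payment = (others' best without Nimbus) − (others' welfare with Nimbus) = 392 − 357 = $35.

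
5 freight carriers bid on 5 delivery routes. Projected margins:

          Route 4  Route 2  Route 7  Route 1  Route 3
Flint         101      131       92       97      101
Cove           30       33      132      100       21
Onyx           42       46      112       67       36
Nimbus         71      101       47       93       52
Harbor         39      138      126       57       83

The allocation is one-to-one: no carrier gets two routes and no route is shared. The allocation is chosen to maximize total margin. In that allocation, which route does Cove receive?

Cove receives Route 1.

This is the linear assignment problem.
Optimal: Flint→Route 3 ($101k), Cove→Route 1 ($100k), Onyx→Route 7 ($112k), Nimbus→Route 4 ($71k), Harbor→Route 2 ($138k) — total 101+100+112+71+138 = $522k.
No other one-to-one assignment exceeds $522k.
Cove's own top route is Route 7 ($132k), but forcing Cove→Route 7 and reassigning the rest optimally gives only $509k — worse by 13.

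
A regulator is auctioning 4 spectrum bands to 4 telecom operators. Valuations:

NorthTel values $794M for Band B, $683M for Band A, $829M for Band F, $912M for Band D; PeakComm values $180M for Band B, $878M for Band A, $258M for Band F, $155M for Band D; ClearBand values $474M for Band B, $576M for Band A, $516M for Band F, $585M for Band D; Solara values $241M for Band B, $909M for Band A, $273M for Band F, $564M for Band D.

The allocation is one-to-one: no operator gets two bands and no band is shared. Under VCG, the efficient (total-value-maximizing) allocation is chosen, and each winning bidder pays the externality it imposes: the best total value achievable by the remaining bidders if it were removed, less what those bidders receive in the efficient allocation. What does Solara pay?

Solara pays $118M.

Efficient allocation: NorthTel→Band B ($794M), PeakComm→Band A ($878M), ClearBand→Band F ($516M), Solara→Band D ($564M); total welfare W = $2752M.
Solara receives Band D at value $564M, so the others get W − 564 = $2188M.
Without Solara: best allocation of the remaining 3 bidders over all 4 bands is NorthTel→Band D ($912M), PeakComm→Band A ($878M), ClearBand→Band F ($516M), total $2306M.
VCG payment = (others' best without Solara) − (others' welfare with Solara) = 2306 − 2188 = $118M.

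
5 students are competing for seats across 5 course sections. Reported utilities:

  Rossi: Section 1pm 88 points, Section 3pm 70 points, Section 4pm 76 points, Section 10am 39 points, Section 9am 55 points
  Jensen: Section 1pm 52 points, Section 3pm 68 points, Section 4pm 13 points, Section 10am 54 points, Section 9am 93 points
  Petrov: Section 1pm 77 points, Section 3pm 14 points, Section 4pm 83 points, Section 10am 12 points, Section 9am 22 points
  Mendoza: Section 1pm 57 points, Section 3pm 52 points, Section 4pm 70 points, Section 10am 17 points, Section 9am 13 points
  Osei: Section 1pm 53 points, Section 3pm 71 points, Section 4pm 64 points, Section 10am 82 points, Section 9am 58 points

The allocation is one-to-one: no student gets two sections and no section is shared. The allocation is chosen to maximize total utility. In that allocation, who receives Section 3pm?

Mendoza receives Section 3pm.

This is the linear assignment problem.
Optimal: Rossi→Section 1pm (88 points), Jensen→Section 9am (93 points), Petrov→Section 4pm (83 points), Mendoza→Section 3pm (52 points), Osei→Section 10am (82 points) — total 88+93+83+52+82 = 398 points.
No other one-to-one assignment exceeds 398 points.
Mendoza's own top section is Section 4pm (70 points), but forcing Mendoza→Section 4pm and reassigning the rest optimally gives only 392 points — worse by 6.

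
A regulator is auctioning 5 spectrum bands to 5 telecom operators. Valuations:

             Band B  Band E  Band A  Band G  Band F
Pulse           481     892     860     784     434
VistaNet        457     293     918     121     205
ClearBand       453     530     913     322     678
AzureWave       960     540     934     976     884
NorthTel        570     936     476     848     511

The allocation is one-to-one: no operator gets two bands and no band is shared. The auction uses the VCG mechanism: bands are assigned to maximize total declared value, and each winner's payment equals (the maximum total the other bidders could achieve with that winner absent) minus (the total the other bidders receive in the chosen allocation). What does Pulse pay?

Pulse pays $104M.

Efficient allocation: Pulse→Band E ($892M), VistaNet→Band A ($918M), ClearBand→Band F ($678M), AzureWave→Band B ($960M), NorthTel→Band G ($848M); total welfare W = $4296M.
Pulse receives Band E at value $892M, so the others get W − 892 = $3404M.
Without Pulse: best allocation of the remaining 4 bidders over all 5 bands is VistaNet→Band A ($918M), ClearBand→Band F ($678M), AzureWave→Band G ($976M), NorthTel→Band E ($936M), total $3508M.
VCG payment = (others' best without Pulse) − (others' welfare with Pulse) = 3508 − 3404 = $104M.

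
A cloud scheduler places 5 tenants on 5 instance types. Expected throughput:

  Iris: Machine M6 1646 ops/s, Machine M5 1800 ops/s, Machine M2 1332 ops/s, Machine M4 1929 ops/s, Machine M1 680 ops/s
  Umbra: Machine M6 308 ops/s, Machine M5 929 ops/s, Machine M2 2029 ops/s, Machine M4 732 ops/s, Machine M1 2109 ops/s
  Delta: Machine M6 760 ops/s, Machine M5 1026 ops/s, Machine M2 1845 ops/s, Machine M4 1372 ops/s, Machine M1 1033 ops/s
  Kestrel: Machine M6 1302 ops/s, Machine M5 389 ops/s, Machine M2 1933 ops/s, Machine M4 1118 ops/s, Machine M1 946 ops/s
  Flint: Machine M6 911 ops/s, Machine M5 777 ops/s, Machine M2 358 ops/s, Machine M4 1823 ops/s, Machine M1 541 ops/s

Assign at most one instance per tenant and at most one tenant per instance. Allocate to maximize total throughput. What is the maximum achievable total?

Max total: 8879 ops/s

Optimal: Iris→Machine M5 (1800 ops/s), Umbra→Machine M1 (2109 ops/s), Delta→Machine M2 (1845 ops/s), Kestrel→Machine M6 (1302 ops/s), Flint→Machine M4 (1823 ops/s) — total 1800+2109+1845+1302+1823 = 8879 ops/s.
Column-greedy (each instance in turn goes to its best remaining tenant) gives 7470 ops/s, worse by 1409.
Next-best assignment: Iris→Machine M6, Umbra→Machine M1, Delta→Machine M5, Kestrel→Machine M2, Flint→Machine M4 = 8537 ops/s.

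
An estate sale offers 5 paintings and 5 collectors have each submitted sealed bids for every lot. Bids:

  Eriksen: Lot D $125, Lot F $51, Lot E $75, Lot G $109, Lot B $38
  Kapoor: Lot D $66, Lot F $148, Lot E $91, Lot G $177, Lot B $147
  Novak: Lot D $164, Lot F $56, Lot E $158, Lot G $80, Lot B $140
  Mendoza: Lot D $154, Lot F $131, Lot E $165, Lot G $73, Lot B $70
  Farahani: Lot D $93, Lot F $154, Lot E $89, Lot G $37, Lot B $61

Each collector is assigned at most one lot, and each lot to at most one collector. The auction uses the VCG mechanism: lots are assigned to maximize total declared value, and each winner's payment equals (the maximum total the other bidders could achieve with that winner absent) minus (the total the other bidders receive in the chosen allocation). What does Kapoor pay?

Efficient allocation: Eriksen→Lot D ($125), Kapoor→Lot G ($177), Novak→Lot B ($140), Mendoza→Lot E ($165), Farahani→Lot F ($154); total welfare W = $761.
Kapoor receives Lot G at value $177, so the others get W − 177 = $584.
Without Kapoor: best allocation of the remaining 4 bidders over all 5 lots is Eriksen→Lot G ($109), Novak→Lot D ($164), Mendoza→Lot E ($165), Farahani→Lot F ($154), total $592.
VCG payment = (others' best without Kapoor) − (others' welfare with Kapoor) = 592 − 584 = $8.

Kapoor pays $8.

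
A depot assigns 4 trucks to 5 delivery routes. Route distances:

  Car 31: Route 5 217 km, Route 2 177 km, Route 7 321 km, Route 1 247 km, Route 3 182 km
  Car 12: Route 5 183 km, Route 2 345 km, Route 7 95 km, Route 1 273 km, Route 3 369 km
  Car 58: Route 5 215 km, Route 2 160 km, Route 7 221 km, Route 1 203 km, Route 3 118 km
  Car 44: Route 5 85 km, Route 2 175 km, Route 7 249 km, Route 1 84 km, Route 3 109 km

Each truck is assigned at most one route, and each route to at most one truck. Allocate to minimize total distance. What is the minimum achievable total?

Min total: 474 km

This is the linear assignment problem.
Optimal: Car 31→Route 2 (177 km), Car 12→Route 7 (95 km), Car 58→Route 3 (118 km), Car 44→Route 1 (84 km) — total 177+95+118+84 = 474 km.
Column-greedy (each route in turn goes to its cheapest remaining truck) gives 587 km, worse by 113.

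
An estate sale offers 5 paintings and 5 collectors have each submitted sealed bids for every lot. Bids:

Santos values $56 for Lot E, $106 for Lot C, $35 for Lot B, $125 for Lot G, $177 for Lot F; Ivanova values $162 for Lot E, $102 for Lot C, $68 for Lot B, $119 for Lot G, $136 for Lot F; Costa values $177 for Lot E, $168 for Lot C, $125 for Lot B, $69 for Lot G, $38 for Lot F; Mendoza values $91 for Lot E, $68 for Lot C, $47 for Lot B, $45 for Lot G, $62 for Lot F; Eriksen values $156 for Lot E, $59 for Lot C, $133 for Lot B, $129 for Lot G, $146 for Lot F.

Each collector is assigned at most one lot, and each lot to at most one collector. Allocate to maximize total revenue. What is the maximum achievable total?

Optimal: Santos→Lot F ($177), Ivanova→Lot G ($119), Costa→Lot C ($168), Mendoza→Lot E ($91), Eriksen→Lot B ($133) — total 177+119+168+91+133 = $688.
Row-greedy (each collector in turn takes its best remaining lot) gives $683, worse by 5.
Swapping Eriksen↔Mendoza (Eriksen→Lot E $156, Mendoza→Lot B $47) loses 21.

Max total: $688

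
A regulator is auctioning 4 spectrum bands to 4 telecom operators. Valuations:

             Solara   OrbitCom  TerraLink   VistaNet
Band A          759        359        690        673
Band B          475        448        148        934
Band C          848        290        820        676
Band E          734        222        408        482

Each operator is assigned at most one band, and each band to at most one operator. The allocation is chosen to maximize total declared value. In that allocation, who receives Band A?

This is a one-to-one assignment (maximum-weight bipartite matching).
Optimal: Solara→Band E ($734M), OrbitCom→Band A ($359M), TerraLink→Band C ($820M), VistaNet→Band B ($934M) — total 734+359+820+934 = $2847M.
Column-greedy (each band in turn goes to its best remaining operator) gives $2735M, worse by 112.
No other one-to-one assignment exceeds $2847M.
OrbitCom's own top band is Band B ($448M), but forcing OrbitCom→Band B and reassigning the rest optimally gives only $2675M — worse by 172.

OrbitCom receives Band A.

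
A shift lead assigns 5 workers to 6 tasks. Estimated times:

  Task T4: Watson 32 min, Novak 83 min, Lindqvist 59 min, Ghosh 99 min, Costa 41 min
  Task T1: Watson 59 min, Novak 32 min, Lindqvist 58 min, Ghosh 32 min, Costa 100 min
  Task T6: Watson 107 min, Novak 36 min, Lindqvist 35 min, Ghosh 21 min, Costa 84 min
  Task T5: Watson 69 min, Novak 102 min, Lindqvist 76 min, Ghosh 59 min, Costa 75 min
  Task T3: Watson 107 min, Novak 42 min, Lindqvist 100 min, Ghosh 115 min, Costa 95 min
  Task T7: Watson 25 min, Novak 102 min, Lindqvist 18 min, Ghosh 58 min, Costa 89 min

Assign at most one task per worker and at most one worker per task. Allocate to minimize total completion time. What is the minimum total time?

Optimal: Watson→Task T7 (25 min), Novak→Task T3 (42 min), Lindqvist→Task T6 (35 min), Ghosh→Task T1 (32 min), Costa→Task T4 (41 min) — total 25+42+35+32+41 = 175 min.
Column-greedy (each task in turn goes to its cheapest remaining worker) gives 260 min, worse by 85.
Checked against all permutations: 175 min is optimal.

Min total: 175 min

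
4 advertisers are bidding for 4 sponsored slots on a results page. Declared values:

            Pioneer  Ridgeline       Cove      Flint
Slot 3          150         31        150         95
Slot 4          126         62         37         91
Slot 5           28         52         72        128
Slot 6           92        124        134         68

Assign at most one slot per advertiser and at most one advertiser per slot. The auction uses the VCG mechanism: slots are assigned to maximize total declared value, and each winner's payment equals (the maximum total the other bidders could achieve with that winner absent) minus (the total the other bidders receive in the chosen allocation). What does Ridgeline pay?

Efficient allocation: Pioneer→Slot 4 ($126), Ridgeline→Slot 6 ($124), Cove→Slot 3 ($150), Flint→Slot 5 ($128); total welfare W = $528.
Ridgeline receives Slot 6 at value $124, so the others get W − 124 = $404.
Without Ridgeline: best allocation of the remaining 3 bidders over all 4 slots is Pioneer→Slot 3 ($150), Cove→Slot 6 ($134), Flint→Slot 5 ($128), total $412.
VCG payment = (others' best without Ridgeline) − (others' welfare with Ridgeline) = 412 − 404 = $8.

Ridgeline pays $8.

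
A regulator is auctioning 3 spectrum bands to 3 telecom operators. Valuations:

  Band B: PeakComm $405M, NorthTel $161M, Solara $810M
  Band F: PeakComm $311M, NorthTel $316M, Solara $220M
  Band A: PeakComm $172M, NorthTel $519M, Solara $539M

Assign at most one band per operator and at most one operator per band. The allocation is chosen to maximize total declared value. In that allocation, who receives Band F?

PeakComm receives Band F.

Optimal: PeakComm→Band F ($311M), NorthTel→Band A ($519M), Solara→Band B ($810M) — total 311+519+810 = $1640M.
Column-greedy (each band in turn goes to its best remaining operator) gives $1298M, worse by 342.
No other one-to-one assignment exceeds $1640M.
PeakComm's own top band is Band B ($405M), but forcing PeakComm→Band B and reassigning the rest optimally gives only $1260M — worse by 380.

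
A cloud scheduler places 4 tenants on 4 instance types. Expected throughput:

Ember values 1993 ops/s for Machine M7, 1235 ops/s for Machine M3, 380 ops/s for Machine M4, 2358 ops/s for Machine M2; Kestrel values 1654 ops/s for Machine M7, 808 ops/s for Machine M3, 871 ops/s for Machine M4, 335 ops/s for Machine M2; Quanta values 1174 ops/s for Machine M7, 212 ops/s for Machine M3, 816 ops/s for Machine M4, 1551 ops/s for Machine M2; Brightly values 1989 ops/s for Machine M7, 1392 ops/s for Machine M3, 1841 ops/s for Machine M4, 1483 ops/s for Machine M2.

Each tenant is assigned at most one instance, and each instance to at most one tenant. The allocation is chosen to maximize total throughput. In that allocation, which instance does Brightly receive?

Brightly receives Machine M4.

This is the linear assignment problem.
Optimal: Ember→Machine M3 (1235 ops/s), Kestrel→Machine M7 (1654 ops/s), Quanta→Machine M2 (1551 ops/s), Brightly→Machine M4 (1841 ops/s) — total 1235+1654+1551+1841 = 6281 ops/s.
Max-entry greedy (repeatedly take the single best remaining cell) gives 5430 ops/s, worse by 851.
Brightly's own top instance is Machine M7 (1989 ops/s), but forcing Brightly→Machine M7 and reassigning the rest optimally gives only 5971 ops/s — worse by 310.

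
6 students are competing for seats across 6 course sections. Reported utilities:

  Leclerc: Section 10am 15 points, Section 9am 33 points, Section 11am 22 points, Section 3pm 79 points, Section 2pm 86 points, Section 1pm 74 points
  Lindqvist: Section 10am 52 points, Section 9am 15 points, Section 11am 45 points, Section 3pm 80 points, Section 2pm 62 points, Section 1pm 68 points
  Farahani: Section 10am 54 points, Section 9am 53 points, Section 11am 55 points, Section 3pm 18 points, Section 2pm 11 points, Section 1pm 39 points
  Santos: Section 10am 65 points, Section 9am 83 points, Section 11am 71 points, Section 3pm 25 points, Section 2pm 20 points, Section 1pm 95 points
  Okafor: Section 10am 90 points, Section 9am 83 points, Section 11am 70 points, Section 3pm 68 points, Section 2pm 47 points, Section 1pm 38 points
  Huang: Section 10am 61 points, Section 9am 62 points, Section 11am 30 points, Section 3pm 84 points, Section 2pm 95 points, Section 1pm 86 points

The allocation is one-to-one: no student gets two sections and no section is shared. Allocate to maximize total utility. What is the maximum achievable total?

This is a one-to-one assignment (maximum-weight bipartite matching).
Optimal: Leclerc→Section 2pm (86 points), Lindqvist→Section 3pm (80 points), Farahani→Section 11am (55 points), Santos→Section 9am (83 points), Okafor→Section 10am (90 points), Huang→Section 1pm (86 points) — total 86+80+55+83+90+86 = 480 points.
Column-greedy (each section in turn goes to its best remaining student) gives 466 points, worse by 14.
Swapping Farahani↔Santos (Farahani→Section 9am 53 points, Santos→Section 11am 71 points) loses 14.
Checked against all permutations: 480 points is optimal.

Max total: 480 points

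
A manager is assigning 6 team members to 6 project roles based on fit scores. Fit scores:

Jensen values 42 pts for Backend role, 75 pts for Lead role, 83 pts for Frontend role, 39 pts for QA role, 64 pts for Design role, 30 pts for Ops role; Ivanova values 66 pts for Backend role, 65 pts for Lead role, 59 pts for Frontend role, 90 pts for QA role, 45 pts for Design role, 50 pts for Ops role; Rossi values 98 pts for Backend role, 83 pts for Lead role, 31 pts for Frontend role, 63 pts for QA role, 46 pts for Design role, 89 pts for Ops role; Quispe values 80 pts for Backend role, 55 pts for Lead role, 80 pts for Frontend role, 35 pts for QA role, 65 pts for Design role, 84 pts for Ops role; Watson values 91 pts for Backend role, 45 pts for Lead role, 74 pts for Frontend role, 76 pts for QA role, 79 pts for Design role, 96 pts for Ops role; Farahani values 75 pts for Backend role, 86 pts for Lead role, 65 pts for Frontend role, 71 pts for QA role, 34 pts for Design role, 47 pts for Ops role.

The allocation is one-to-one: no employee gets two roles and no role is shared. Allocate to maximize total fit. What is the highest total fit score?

This is a one-to-one assignment (maximum-weight bipartite matching).
Optimal: Jensen→Frontend role (83 pts), Ivanova→QA role (90 pts), Rossi→Backend role (98 pts), Quispe→Ops role (84 pts), Watson→Design role (79 pts), Farahani→Lead role (86 pts) — total 83+90+98+84+79+86 = 520 pts.
Max-entry greedy (repeatedly take the single best remaining cell) gives 518 pts, worse by 2.

Max total: 520 pts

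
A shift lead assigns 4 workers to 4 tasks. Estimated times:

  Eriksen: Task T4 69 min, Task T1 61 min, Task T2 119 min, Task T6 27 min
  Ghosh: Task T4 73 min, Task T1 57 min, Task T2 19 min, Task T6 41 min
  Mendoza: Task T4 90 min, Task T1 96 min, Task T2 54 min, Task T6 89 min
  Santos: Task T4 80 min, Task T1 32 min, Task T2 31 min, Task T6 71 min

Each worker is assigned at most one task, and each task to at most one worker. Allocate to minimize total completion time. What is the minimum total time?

Optimal: Eriksen→Task T6 (27 min), Ghosh→Task T2 (19 min), Mendoza→Task T4 (90 min), Santos→Task T1 (32 min) — total 27+19+90+32 = 168 min.
Column-greedy (each task in turn goes to its cheapest remaining worker) gives 209 min, worse by 41.
Next-best assignment: Eriksen→Task T6, Ghosh→Task T4, Mendoza→Task T2, Santos→Task T1 = 186 min.

Minimum total: 168 min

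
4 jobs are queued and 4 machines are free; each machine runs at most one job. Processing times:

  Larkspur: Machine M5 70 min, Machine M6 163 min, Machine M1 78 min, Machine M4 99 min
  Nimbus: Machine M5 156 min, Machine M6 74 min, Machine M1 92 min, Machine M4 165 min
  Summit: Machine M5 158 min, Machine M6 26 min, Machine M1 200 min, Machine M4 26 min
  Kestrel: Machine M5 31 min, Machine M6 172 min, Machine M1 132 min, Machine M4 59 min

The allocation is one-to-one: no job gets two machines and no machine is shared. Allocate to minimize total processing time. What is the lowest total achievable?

Minimum total: 209 min

This is the linear assignment problem.
Optimal: Larkspur→Machine M1 (78 min), Nimbus→Machine M6 (74 min), Summit→Machine M4 (26 min), Kestrel→Machine M5 (31 min) — total 78+74+26+31 = 209 min.
Column-greedy (each machine in turn goes to its cheapest remaining job) gives 300 min, worse by 91.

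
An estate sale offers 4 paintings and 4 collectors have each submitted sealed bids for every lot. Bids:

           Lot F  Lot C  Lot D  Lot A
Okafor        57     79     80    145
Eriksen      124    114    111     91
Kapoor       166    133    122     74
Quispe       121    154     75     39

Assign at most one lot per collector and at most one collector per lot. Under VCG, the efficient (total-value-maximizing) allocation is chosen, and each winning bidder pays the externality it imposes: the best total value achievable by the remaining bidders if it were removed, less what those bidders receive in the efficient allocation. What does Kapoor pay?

Efficient allocation: Okafor→Lot A ($145), Eriksen→Lot D ($111), Kapoor→Lot F ($166), Quispe→Lot C ($154); total welfare W = $576.
Kapoor receives Lot F at value $166, so the others get W − 166 = $410.
Without Kapoor: best allocation of the remaining 3 bidders over all 4 lots is Okafor→Lot A ($145), Eriksen→Lot F ($124), Quispe→Lot C ($154), total $423.
VCG payment = (others' best without Kapoor) − (others' welfare with Kapoor) = 423 − 410 = $13.

Kapoor pays $13.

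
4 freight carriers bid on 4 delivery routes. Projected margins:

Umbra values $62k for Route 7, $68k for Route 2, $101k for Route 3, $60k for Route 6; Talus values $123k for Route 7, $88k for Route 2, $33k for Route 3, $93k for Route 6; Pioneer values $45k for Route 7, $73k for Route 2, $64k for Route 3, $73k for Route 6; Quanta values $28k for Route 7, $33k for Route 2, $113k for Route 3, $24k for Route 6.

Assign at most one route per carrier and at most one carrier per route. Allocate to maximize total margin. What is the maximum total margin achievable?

Optimal: Umbra→Route 2 ($68k), Talus→Route 7 ($123k), Pioneer→Route 6 ($73k), Quanta→Route 3 ($113k) — total 68+123+73+113 = $377k.
Row-greedy (each carrier in turn takes its best remaining route) gives $321k, worse by 56.
Swapping Umbra↔Talus (Umbra→Route 7 $62k, Talus→Route 2 $88k) loses 41.

Max total: $377k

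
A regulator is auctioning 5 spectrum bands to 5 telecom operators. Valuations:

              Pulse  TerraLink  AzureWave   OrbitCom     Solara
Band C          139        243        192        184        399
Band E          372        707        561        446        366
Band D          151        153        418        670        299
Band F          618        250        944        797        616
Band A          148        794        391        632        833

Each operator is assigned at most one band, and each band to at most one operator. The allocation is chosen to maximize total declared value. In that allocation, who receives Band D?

OrbitCom receives Band D.

Optimal: Pulse→Band C ($139M), TerraLink→Band E ($707M), AzureWave→Band F ($944M), OrbitCom→Band D ($670M), Solara→Band A ($833M) — total 139+707+944+670+833 = $3293M.
Column-greedy (each band in turn goes to its best remaining operator) gives $2868M, worse by 425.
Next-best assignment: Pulse→Band E, TerraLink→Band A, AzureWave→Band F, OrbitCom→Band D, Solara→Band C = $3179M.
Swapping Pulse↔AzureWave (Pulse→Band F $618M, AzureWave→Band C $192M) loses 273.
OrbitCom's own top band is Band F ($797M), but forcing OrbitCom→Band F and reassigning the rest optimally gives only $2894M — worse by 399.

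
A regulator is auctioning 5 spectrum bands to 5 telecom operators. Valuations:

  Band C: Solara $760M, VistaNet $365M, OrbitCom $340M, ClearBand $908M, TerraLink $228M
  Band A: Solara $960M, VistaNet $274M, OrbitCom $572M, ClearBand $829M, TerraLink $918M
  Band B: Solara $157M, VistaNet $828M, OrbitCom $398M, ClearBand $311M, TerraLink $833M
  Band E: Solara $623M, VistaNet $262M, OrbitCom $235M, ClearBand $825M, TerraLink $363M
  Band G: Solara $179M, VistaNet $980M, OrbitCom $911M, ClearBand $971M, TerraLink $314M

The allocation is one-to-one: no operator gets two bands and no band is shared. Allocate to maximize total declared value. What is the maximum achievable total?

Maximum total: $4242M

Optimal: Solara→Band C ($760M), VistaNet→Band B ($828M), OrbitCom→Band G ($911M), ClearBand→Band E ($825M), TerraLink→Band A ($918M) — total 760+828+911+825+918 = $4242M.
Row-greedy (each operator in turn takes its best remaining band) gives $3609M, worse by 633.
Swapping TerraLink↔ClearBand (TerraLink→Band E $363M, ClearBand→Band A $829M) loses 551.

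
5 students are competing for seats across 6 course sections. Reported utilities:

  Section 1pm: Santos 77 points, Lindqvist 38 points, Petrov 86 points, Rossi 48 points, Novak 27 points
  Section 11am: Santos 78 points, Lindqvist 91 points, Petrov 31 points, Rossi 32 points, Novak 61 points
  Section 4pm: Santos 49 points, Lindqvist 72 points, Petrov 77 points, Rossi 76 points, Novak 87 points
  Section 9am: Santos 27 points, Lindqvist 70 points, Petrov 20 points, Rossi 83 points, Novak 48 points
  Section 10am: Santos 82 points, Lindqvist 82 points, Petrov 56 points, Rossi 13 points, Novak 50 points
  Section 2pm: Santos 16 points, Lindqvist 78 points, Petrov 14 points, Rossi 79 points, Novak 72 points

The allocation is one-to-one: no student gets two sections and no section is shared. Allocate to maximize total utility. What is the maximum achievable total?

Maximum total: 429 points

This is the linear assignment problem.
Optimal: Santos→Section 10am (82 points), Lindqvist→Section 11am (91 points), Petrov→Section 1pm (86 points), Rossi→Section 9am (83 points), Novak→Section 4pm (87 points) — total 82+91+86+83+87 = 429 points.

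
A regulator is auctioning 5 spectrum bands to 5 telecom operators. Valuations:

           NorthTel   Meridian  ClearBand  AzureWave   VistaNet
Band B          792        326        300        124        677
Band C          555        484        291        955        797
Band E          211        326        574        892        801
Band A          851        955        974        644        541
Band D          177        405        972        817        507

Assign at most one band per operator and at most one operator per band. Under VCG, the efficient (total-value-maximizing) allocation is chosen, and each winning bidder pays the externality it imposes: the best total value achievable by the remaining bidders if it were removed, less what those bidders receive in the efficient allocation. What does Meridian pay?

Meridian pays $59M.

Efficient allocation: NorthTel→Band B ($792M), Meridian→Band A ($955M), ClearBand→Band D ($972M), AzureWave→Band C ($955M), VistaNet→Band E ($801M); total welfare W = $4475M.
Meridian receives Band A at value $955M, so the others get W − 955 = $3520M.
Without Meridian: best allocation of the remaining 4 bidders over all 5 bands is NorthTel→Band A ($851M), ClearBand→Band D ($972M), AzureWave→Band C ($955M), VistaNet→Band E ($801M), total $3579M.
VCG payment = (others' best without Meridian) − (others' welfare with Meridian) = 3579 − 3520 = $59M.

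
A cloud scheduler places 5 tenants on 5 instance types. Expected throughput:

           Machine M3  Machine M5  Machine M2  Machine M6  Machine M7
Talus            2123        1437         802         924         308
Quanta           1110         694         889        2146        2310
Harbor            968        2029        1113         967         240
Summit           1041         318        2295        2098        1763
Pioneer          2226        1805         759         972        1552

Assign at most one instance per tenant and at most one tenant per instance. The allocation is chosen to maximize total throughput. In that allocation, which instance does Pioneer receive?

Pioneer receives Machine M7.

This is a one-to-one assignment (maximum-weight bipartite matching).
Optimal: Talus→Machine M3 (2123 ops/s), Quanta→Machine M6 (2146 ops/s), Harbor→Machine M5 (2029 ops/s), Summit→Machine M2 (2295 ops/s), Pioneer→Machine M7 (1552 ops/s) — total 2123+2146+2029+2295+1552 = 10145 ops/s.
Column-greedy (each instance in turn goes to its best remaining tenant) gives 9004 ops/s, worse by 1141.
Swapping Harbor↔Quanta (Harbor→Machine M6 967 ops/s, Quanta→Machine M5 694 ops/s) loses 2514.
No other one-to-one assignment exceeds 10145 ops/s.
Pioneer's own top instance is Machine M3 (2226 ops/s), but forcing Pioneer→Machine M3 and reassigning the rest optimally gives only 9784 ops/s — worse by 361.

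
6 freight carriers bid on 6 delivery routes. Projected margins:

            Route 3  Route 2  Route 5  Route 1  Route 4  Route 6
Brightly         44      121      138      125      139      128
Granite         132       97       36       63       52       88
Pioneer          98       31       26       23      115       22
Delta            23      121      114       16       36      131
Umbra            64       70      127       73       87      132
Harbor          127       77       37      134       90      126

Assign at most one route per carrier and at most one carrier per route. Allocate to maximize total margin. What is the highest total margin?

Optimal: Brightly→Route 5 ($138k), Granite→Route 3 ($132k), Pioneer→Route 4 ($115k), Delta→Route 2 ($121k), Umbra→Route 6 ($132k), Harbor→Route 1 ($134k) — total 138+132+115+121+132+134 = $772k.
Column-greedy (each route in turn goes to its best remaining carrier) gives $760k, worse by 12.
Next-best assignment: Brightly→Route 2, Granite→Route 3, Pioneer→Route 4, Delta→Route 6, Umbra→Route 5, Harbor→Route 1 = $760k.

Maximum total: $772k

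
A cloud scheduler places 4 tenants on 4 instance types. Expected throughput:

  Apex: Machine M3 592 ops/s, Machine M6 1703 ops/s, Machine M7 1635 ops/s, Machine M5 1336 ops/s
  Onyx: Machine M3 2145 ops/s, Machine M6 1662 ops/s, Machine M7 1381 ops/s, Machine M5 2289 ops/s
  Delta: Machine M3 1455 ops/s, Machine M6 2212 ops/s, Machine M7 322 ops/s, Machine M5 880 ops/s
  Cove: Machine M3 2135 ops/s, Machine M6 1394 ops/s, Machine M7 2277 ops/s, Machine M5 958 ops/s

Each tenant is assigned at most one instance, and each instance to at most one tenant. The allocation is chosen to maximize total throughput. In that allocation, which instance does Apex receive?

Optimal: Apex→Machine M7 (1635 ops/s), Onyx→Machine M5 (2289 ops/s), Delta→Machine M6 (2212 ops/s), Cove→Machine M3 (2135 ops/s) — total 1635+2289+2212+2135 = 8271 ops/s.
Row-greedy (each tenant in turn takes its best remaining instance) gives 7724 ops/s, worse by 547.
Apex's own top instance is Machine M6 (1703 ops/s), but forcing Apex→Machine M6 and reassigning the rest optimally gives only 7724 ops/s — worse by 547.

Apex receives Machine M7.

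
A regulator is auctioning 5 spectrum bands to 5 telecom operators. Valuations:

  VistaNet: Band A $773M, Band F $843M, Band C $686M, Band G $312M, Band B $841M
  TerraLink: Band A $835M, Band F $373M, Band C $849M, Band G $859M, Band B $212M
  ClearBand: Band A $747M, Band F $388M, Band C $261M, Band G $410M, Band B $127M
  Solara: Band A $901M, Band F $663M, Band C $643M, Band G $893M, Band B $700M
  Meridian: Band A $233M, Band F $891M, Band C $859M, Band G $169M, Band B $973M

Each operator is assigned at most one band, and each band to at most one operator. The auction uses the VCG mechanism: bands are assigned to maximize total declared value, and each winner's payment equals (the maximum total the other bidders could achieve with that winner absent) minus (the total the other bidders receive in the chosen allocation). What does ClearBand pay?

Efficient allocation: VistaNet→Band F ($843M), TerraLink→Band C ($849M), ClearBand→Band A ($747M), Solara→Band G ($893M), Meridian→Band B ($973M); total welfare W = $4305M.
ClearBand receives Band A at value $747M, so the others get W − 747 = $3558M.
Without ClearBand: best allocation of the remaining 4 bidders over all 5 bands is VistaNet→Band F ($843M), TerraLink→Band G ($859M), Solara→Band A ($901M), Meridian→Band B ($973M), total $3576M.
VCG payment = (others' best without ClearBand) − (others' welfare with ClearBand) = 3576 − 3558 = $18M.

ClearBand pays $18M.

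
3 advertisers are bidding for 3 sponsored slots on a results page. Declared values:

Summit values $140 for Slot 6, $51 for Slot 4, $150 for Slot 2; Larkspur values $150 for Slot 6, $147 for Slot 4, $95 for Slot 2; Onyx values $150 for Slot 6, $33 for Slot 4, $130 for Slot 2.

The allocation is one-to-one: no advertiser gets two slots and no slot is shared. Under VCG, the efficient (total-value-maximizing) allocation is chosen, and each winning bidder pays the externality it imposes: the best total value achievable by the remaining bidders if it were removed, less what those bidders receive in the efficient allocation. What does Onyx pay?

Efficient allocation: Summit→Slot 2 ($150), Larkspur→Slot 4 ($147), Onyx→Slot 6 ($150); total welfare W = $447.
Onyx receives Slot 6 at value $150, so the others get W − 150 = $297.
Without Onyx: best allocation of the remaining 2 bidders over all 3 slots is Summit→Slot 2 ($150), Larkspur→Slot 6 ($150), total $300.
VCG payment = (others' best without Onyx) − (others' welfare with Onyx) = 300 − 297 = $3.

Onyx pays $3.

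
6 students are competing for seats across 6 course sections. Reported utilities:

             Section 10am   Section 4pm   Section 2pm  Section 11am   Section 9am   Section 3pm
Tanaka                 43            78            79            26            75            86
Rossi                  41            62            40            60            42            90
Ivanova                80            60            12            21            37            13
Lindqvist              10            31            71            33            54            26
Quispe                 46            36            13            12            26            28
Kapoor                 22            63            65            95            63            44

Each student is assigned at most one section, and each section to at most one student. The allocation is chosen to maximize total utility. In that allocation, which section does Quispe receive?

Quispe receives Section 4pm.

This is the linear assignment problem.
Optimal: Tanaka→Section 9am (75 points), Rossi→Section 3pm (90 points), Ivanova→Section 10am (80 points), Lindqvist→Section 2pm (71 points), Quispe→Section 4pm (36 points), Kapoor→Section 11am (95 points) — total 75+90+80+71+36+95 = 447 points.
Next-best assignment: Tanaka→Section 4pm, Rossi→Section 3pm, Ivanova→Section 10am, Lindqvist→Section 2pm, Quispe→Section 9am, Kapoor→Section 11am = 440 points.
Swapping Lindqvist↔Quispe (Lindqvist→Section 4pm 31 points, Quispe→Section 2pm 13 points) loses 63.
Quispe's own top section is Section 10am (46 points), but forcing Quispe→Section 10am and reassigning the rest optimally gives only 437 points — worse by 10.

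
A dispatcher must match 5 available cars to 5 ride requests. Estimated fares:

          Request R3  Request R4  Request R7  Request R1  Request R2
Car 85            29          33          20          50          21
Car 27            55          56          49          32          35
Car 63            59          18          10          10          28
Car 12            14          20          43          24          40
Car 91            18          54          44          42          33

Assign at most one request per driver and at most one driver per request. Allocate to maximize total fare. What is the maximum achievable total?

This is a one-to-one assignment (maximum-weight bipartite matching).
Optimal: Car 85→Request R1 ($50), Car 27→Request R7 ($49), Car 63→Request R3 ($59), Car 12→Request R2 ($40), Car 91→Request R4 ($54) — total 50+49+59+40+54 = $252.
Column-greedy (each request in turn goes to its best remaining driver) gives $249, worse by 3.
Next-best assignment: Car 85→Request R1, Car 27→Request R4, Car 63→Request R3, Car 12→Request R2, Car 91→Request R7 = $249.
No other one-to-one assignment exceeds $252.

Max total: $252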